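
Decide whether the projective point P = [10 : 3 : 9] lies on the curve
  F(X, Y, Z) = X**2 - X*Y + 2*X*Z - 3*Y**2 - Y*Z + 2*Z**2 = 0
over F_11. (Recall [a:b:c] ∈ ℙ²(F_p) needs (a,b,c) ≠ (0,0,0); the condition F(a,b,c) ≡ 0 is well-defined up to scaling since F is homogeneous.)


F(10,3,9) ≡ 6 (mod 11); P is NOT on the curve.

Evaluate F(10, 3, 9) term-by-term (mod 11).
  X**2 ↦ 1·100·1·1 = 100
  -X*Y ↦ -1·10·3·1 = -30
  2*X*Z ↦ 2·10·1·9 = 180
  -3*Y**2 ↦ -3·1·9·1 = -27
  -Y*Z ↦ -1·1·3·9 = -27
  2*Z**2 ↦ 2·1·1·81 = 162
Sum: F(10, 3, 9) = (100) + (-30) + (180) + (-27) + (-27) + (162) = 358.
Reducing mod 11: 358 ≡ 6 (mod 11).
Since F(a, b, c) ≡ 6 ≠ 0 (mod 11), P does NOT lie on the curve.


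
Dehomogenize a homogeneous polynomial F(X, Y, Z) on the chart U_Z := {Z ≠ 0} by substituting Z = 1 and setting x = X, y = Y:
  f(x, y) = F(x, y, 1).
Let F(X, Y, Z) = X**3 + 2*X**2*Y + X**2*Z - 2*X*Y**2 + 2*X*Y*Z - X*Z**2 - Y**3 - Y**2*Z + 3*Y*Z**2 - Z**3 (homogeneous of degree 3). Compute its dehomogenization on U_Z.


f(x, y) = x**3 + 2*x**2*y + x**2 - 2*x*y**2 + 2*x*y - x - y**3 - y**2 + 3*y - 1

On U_Z we set Z = 1. Each monomial c·X^i·Y^j·Z^k in F becomes c·x^i·y^j·1^k = c·x^i·y^j.
Substituting Z = 1: F(X, Y, 1) = x**3 + 2*x**2*y + x**2 - 2*x*y**2 + 2*x*y - x - y**3 - y**2 + 3*y - 1.
Note: deg(f) ≤ deg(F) = 3; strict inequality happens when F is divisible by Z (lost terms).


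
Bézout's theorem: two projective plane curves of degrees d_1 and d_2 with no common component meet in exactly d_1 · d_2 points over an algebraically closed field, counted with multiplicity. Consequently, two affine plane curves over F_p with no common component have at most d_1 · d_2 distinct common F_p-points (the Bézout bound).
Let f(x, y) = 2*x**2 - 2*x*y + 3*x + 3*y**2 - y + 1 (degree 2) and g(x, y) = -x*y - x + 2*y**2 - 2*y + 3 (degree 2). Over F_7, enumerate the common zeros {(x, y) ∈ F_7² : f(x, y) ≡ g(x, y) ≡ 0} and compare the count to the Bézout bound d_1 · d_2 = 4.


Common zeros: {(3, 0)}; count = 1; Bézout bound = 4.

deg(f) = 2, deg(g) = 2, so Bézout bound = 4.
Scan x ∈ F_7. For each x, list the y ∈ F_7 with f(x, y) ≡ 0 and those with g(x, y) ≡ 0 (mod 7); the common zeros in that column are the intersection.
  x = 0: f ≡ 0 at y ∈ ∅; g ≡ 0 at y ∈ {2, 6}; common: ∅.
  x = 1: f ≡ 0 at y ∈ {4}; g ≡ 0 at y ∈ {6}; common: ∅.
  x = 2: f ≡ 0 at y ∈ ∅; g ≡ 0 at y ∈ {3, 6}; common: ∅.
  x = 3: f ≡ 0 at y ∈ {0}; g ≡ 0 at y ∈ {0, 6}; common: {0}.
  x = 4: f ≡ 0 at y ∈ ∅; g ≡ 0 at y ∈ {4, 6}; common: ∅.
  x = 5: f ≡ 0 at y ∈ {2, 4}; g ≡ 0 at y ∈ {1, 6}; common: ∅.
  x = 6: f ≡ 0 at y ∈ {0, 2}; g ≡ 0 at y ∈ {5, 6}; common: ∅.
Collecting: common zeros = {(3, 0)}, so the count is 1.
Comparison with the Bézout bound: 1 ≤ 4 = deg(f)·deg(g), as expected for curves with no common component (the affine F_7-count falls short of the bound because intersections may lie at infinity, over extension fields, or carry multiplicity).


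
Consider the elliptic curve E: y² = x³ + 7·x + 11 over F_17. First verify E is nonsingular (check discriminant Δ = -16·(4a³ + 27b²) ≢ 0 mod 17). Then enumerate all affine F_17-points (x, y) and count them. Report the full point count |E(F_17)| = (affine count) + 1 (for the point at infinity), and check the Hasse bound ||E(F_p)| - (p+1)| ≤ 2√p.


Affine points = {(1, 6), (1, 11), (2, 4), (2, 13), (3, 5), (3, 12), (4, 1), (4, 16), (5, 1), (5, 16), (8, 1), (8, 16), (9, 2), (9, 15), (11, 5), (11, 12), (12, 2), (12, 15), (13, 2), (13, 15)}; affine count = 20; |E(F_17)| = 21.

Discriminant check: Δ ∝ 4a³ + 27b² = 4·7³ + 27·11² = 4·343 + 27·121 ≡ 15 (mod 17). Nonzero ⇒ E is nonsingular.
For each x ∈ F_17, compute rhs = x³ + 7·x + 11 mod 17, then count y ∈ F_17 with y² ≡ rhs.
  x = 0: rhs = 11, matching y values: none (0 points).
  x = 1: rhs = 2, matching y values: 6, 11 (2 points).
  x = 2: rhs = 16, matching y values: 4, 13 (2 points).
  x = 3: rhs = 8, matching y values: 5, 12 (2 points).
  x = 4: rhs = 1, matching y values: 1, 16 (2 points).
  x = 5: rhs = 1, matching y values: 1, 16 (2 points).
  x = 6: rhs = 14, matching y values: none (0 points).
  x = 7: rhs = 12, matching y values: none (0 points).
  x = 8: rhs = 1, matching y values: 1, 16 (2 points).
  x = 9: rhs = 4, matching y values: 2, 15 (2 points).
  x = 10: rhs = 10, matching y values: none (0 points).
  x = 11: rhs = 8, matching y values: 5, 12 (2 points).
  x = 12: rhs = 4, matching y values: 2, 15 (2 points).
  x = 13: rhs = 4, matching y values: 2, 15 (2 points).
  x = 14: rhs = 14, matching y values: none (0 points).
  x = 15: rhs = 6, matching y values: none (0 points).
  x = 16: rhs = 3, matching y values: none (0 points).
Total affine count: 20.
Full point count |E(F_17)| = 20 + 1 = 21.
Hasse bound: |21 − (17+1)| = |3| = 3 ≤ 2√17 ≈ 8.2462 ✓.


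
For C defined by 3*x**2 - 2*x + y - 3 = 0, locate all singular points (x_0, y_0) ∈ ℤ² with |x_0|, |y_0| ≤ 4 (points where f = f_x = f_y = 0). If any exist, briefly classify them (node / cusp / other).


No singular points in the scanned grid; C is smooth there.

Compute partial derivatives:
  f_x = 6*x - 2.
  f_y = 1.
f_y = 1 is a nonzero constant, so f_y never vanishes: no point (x, y) can satisfy f = f_x = f_y = 0. In particular no (x, y) ∈ {−4, ..., 4}² is singular; the curve is smooth.


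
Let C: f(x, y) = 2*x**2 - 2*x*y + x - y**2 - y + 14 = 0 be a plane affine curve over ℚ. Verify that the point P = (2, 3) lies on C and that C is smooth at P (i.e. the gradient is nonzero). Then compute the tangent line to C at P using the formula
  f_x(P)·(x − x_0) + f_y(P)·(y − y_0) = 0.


Tangent line at P: 3*x - 11*y + 27 = 0.

Step 1: f(2, 3) = 0, so P lies on C.
Step 2: partial derivatives
  f_x(x, y) = 4*x - 2*y + 1, f_y(x, y) = -2*x - 2*y - 1.
  f_x(P) = 3, f_y(P) = -11 (gradient nonzero, so P is smooth).
Step 3: tangent line at P: 3·(x − 2) + -11·(y − 3) = 0.
Expanding: 3*x - 11*y + 27 = 0.


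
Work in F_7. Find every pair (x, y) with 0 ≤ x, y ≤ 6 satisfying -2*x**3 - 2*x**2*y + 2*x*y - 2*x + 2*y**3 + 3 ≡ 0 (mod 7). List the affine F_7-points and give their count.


Affine F_7-points: {(3, 5), (4, 0), (6, 0), (6, 3), (6, 4)}; count = 5.

For each of the 49 pairs (x, y) ∈ F_7², evaluate f(x, y) mod 7. Record the zeros.
  x = 0: [0↦3, 1↦5, 2↦5, 3↦1, 4↦5, 5↦1, 6↦1]  zeros at y ∈ ∅
  x = 1: [0↦6, 1↦1, 2↦1, 3↦4, 4↦1, 5↦4, 6↦4]  zeros at y ∈ ∅
  x = 2: [0↦4, 1↦2, 2↦5, 3↦4, 4↦4, 5↦3, 6↦6]  zeros at y ∈ ∅
  x = 3: [0↦6, 1↦3, 2↦5, 3↦3, 4↦2, 5↦0, 6↦2]  zeros at y ∈ {5}
  x = 4: [0↦0, 1↦6, 2↦3, 3↦3, 4↦4, 5↦4, 6↦1]  zeros at y ∈ {0}
  x = 5: [0↦2, 1↦6, 2↦1, 3↦6, 4↦5, 5↦3, 6↦5]  zeros at y ∈ ∅
  x = 6: [0↦0, 1↦5, 2↦1, 3↦0, 4↦0, 5↦6, 6↦2]  zeros at y ∈ {0, 3, 4}
Collecting zeros: affine points = {(3, 5), (4, 0), (6, 0), (6, 3), (6, 4)}.
Total count |C(F_7)_aff| = 5.


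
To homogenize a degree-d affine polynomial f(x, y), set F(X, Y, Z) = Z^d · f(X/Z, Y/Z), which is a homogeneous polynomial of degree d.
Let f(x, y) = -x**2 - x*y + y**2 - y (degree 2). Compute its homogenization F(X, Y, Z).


F(X, Y, Z) = -X**2 - X*Y + Y**2 - Y*Z

deg(f) = 2.
Substitute x = X/Z, y = Y/Z into f, then multiply by Z^2.
  monomial -1·x^2·y^0 ↦ -1·X^2·Y^0·Z^0.
  monomial -1·x^1·y^1 ↦ -1·X^1·Y^1·Z^0.
  monomial 1·x^0·y^2 ↦ 1·X^0·Y^2·Z^0.
  monomial -1·x^0·y^1 ↦ -1·X^0·Y^1·Z^1.
Collecting: F(X, Y, Z) = -X**2 - X*Y + Y**2 - Y*Z.


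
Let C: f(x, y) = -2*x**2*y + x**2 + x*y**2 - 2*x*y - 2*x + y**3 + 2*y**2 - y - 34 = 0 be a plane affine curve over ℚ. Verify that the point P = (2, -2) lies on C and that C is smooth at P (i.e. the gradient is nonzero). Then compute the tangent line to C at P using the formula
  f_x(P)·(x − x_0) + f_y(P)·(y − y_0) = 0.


Tangent line at P: 26*x - 17*y - 86 = 0.

Step 1: f(2, -2) = 0, so P lies on C.
Step 2: partial derivatives
  f_x(x, y) = -4*x*y + 2*x + y**2 - 2*y - 2, f_y(x, y) = -2*x**2 + 2*x*y - 2*x + 3*y**2 + 4*y - 1.
  f_x(P) = 26, f_y(P) = -17 (gradient nonzero, so P is smooth).
Step 3: tangent line at P: 26·(x − 2) + -17·(y − -2) = 0.
Expanding: 26*x - 17*y - 86 = 0.


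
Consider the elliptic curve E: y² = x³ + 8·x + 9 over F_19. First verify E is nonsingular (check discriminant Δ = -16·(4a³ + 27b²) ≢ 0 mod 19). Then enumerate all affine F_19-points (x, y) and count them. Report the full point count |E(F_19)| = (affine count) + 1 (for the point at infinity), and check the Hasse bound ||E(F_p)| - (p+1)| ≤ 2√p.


Affine points = {(0, 3), (0, 16), (6, 8), (6, 11), (7, 3), (7, 16), (10, 5), (10, 14), (12, 3), (12, 16), (13, 7), (13, 12), (17, 2), (17, 17), (18, 0)}; affine count = 15; |E(F_19)| = 16.

Discriminant check: Δ ∝ 4a³ + 27b² = 4·8³ + 27·9² = 4·512 + 27·81 ≡ 17 (mod 19). Nonzero ⇒ E is nonsingular.
For each x ∈ F_19, compute rhs = x³ + 8·x + 9 mod 19, then count y ∈ F_19 with y² ≡ rhs.
  x = 0: rhs = 9, matching y values: 3, 16 (2 points).
  x = 1: rhs = 18, matching y values: none (0 points).
  x = 2: rhs = 14, matching y values: none (0 points).
  x = 3: rhs = 3, matching y values: none (0 points).
  x = 4: rhs = 10, matching y values: none (0 points).
  x = 5: rhs = 3, matching y values: none (0 points).
  x = 6: rhs = 7, matching y values: 8, 11 (2 points).
  x = 7: rhs = 9, matching y values: 3, 16 (2 points).
  x = 8: rhs = 15, matching y values: none (0 points).
  x = 9: rhs = 12, matching y values: none (0 points).
  x = 10: rhs = 6, matching y values: 5, 14 (2 points).
  x = 11: rhs = 3, matching y values: none (0 points).
  x = 12: rhs = 9, matching y values: 3, 16 (2 points).
  x = 13: rhs = 11, matching y values: 7, 12 (2 points).
  x = 14: rhs = 15, matching y values: none (0 points).
  x = 15: rhs = 8, matching y values: none (0 points).
  x = 16: rhs = 15, matching y values: none (0 points).
  x = 17: rhs = 4, matching y values: 2, 17 (2 points).
  x = 18: rhs = 0, matching y values: 0 (1 points).
Total affine count: 15.
Full point count |E(F_19)| = 15 + 1 = 16.
Hasse bound: |16 − (19+1)| = |-4| = 4 ≤ 2√19 ≈ 8.7178 ✓.


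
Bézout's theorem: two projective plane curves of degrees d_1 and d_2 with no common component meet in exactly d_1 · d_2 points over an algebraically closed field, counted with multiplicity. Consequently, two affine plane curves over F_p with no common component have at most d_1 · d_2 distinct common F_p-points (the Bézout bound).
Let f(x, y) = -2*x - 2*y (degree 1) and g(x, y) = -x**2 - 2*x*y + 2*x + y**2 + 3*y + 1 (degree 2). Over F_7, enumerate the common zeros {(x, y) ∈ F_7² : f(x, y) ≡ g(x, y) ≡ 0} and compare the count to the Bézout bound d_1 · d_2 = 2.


Common zeros: {(2, 5)}; count = 1; Bézout bound = 2.

deg(f) = 1, deg(g) = 2, so Bézout bound = 2.
Scan x ∈ F_7. For each x, list the y ∈ F_7 with f(x, y) ≡ 0 and those with g(x, y) ≡ 0 (mod 7); the common zeros in that column are the intersection.
  x = 0: f ≡ 0 at y ∈ {0}; g ≡ 0 at y ∈ ∅; common: ∅.
  x = 1: f ≡ 0 at y ∈ {6}; g ≡ 0 at y ∈ {3}; common: ∅.
  x = 2: f ≡ 0 at y ∈ {5}; g ≡ 0 at y ∈ {3, 5}; common: {5}.
  x = 3: f ≡ 0 at y ∈ {4}; g ≡ 0 at y ∈ ∅; common: ∅.
  x = 4: f ≡ 0 at y ∈ {3}; g ≡ 0 at y ∈ {0, 5}; common: ∅.
  x = 5: f ≡ 0 at y ∈ {2}; g ≡ 0 at y ∈ {0}; common: ∅.
  x = 6: f ≡ 0 at y ∈ {1}; g ≡ 0 at y ∈ ∅; common: ∅.
Collecting: common zeros = {(2, 5)}, so the count is 1.
Comparison with the Bézout bound: 1 ≤ 2 = deg(f)·deg(g), as expected for curves with no common component (the affine F_7-count falls short of the bound because intersections may lie at infinity, over extension fields, or carry multiplicity).


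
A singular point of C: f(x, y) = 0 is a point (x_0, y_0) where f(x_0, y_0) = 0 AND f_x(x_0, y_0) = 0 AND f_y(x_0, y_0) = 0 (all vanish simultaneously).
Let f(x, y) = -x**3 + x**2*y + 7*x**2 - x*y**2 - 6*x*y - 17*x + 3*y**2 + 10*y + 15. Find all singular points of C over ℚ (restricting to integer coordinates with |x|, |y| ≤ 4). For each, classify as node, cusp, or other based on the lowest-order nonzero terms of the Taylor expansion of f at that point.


Singular points: {(2, -1)}; classification: cusp.

Compute partial derivatives:
  f_x = -3*x**2 + 2*x*y + 14*x - y**2 - 6*y - 17.
  f_y = x**2 - 2*x*y - 6*x + 6*y + 10.
Scan x_0 ∈ {−4, ..., 4}. For each x_0, f_y(x_0, y) is a polynomial in y; find its integer roots y ∈ {−4, ..., 4}, then test f_x and f at those candidates.
  x = -4: f_y(-4, y) = 14*y + 50; no integer root y with |y| ≤ 4.
  x = -3: f_y(-3, y) = 12*y + 37; no integer root y with |y| ≤ 4.
  x = -2: f_y(-2, y) = 10*y + 26; no integer root y with |y| ≤ 4.
  x = -1: f_y(-1, y) = 8*y + 17; no integer root y with |y| ≤ 4.
  x = 0: f_y(0, y) = 6*y + 10; no integer root y with |y| ≤ 4.
  x = 1: f_y(1, y) = 4*y + 5; no integer root y with |y| ≤ 4.
  x = 2: f_y(2, y) = 2*y + 2; vanishes at y ∈ {-1}. (2, -1): f_x = 0, f = 0 — SINGULAR.
  x = 3: f_y(3, y) = 1; no integer root y with |y| ≤ 4.
  x = 4: f_y(4, y) = 2 - 2*y; vanishes at y ∈ {1}. (4, 1): f_x = -8 ≠ 0.
Only singular point on the grid: (2, -1).
Classify: substitute x = 2 + u, y = -1 + v and expand: f = -u**3 + u**2*v - u*v**2 + v**2.
No constant or linear terms (consistent with a singular point). Quadratic part: v**2. Cubic part: -u**3 + u**2*v - u*v**2.
The quadratic part v**2 is a perfect square, so there is a single (double) tangent line v = 0, i.e. y = -1. Restricting the cubic part to that line (v = 0) leaves -u**3 ≠ 0, so f is not divisible by v and the branch is v² ≈ u**3 to lowest order — this is a cusp.
Classification: cusp.


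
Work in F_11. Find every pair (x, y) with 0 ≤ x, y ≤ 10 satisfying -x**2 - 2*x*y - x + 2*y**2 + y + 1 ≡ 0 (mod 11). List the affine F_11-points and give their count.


Affine F_11-points: {(0, 2), (0, 3), (1, 1), (1, 5), (2, 8), (2, 10), (3, 0), (3, 8), (4, 3), (4, 6), (5, 4), (5, 6), (6, 2), (6, 9), (7, 0), (7, 1), (8, 4), (8, 9), (9, 7), (10, 5), (10, 10)}; count = 21.

For each of the 121 pairs (x, y) ∈ F_11², evaluate f(x, y) mod 11. Record the zeros.
  x = 0: [0↦1, 1↦4, 2↦0, 3↦0, 4↦4, 5↦1, 6↦2, 7↦7, 8↦5, 9↦7, 10↦2]  zeros at y ∈ {2, 3}
  x = 1: [0↦10, 1↦0, 2↦5, 3↦3, 4↦5, 5↦0, 6↦10, 7↦2, 8↦9, 9↦9, 10↦2]  zeros at y ∈ {1, 5}
  x = 2: [0↦6, 1↦5, 2↦8, 3↦4, 4↦4, 5↦8, 6↦5, 7↦6, 8↦0, 9↦9, 10↦0]  zeros at y ∈ {8, 10}
  x = 3: [0↦0, 1↦8, 2↦9, 3↦3, 4↦1, 5↦3, 6↦9, 7↦8, 8↦0, 9↦7, 10↦7]  zeros at y ∈ {0, 8}
  x = 4: [0↦3, 1↦9, 2↦8, 3↦0, 4↦7, 5↦7, 6↦0, 7↦8, 8↦9, 9↦3, 10↦1]  zeros at y ∈ {3, 6}
  x = 5: [0↦4, 1↦8, 2↦5, 3↦6, 4↦0, 5↦9, 6↦0, 7↦6, 8↦5, 9↦8, 10↦4]  zeros at y ∈ {4, 6}
  x = 6: [0↦3, 1↦5, 2↦0, 3↦10, 4↦2, 5↦9, 6↦9, 7↦2, 8↦10, 9↦0, 10↦5]  zeros at y ∈ {2, 9}
  x = 7: [0↦0, 1↦0, 2↦4, 3↦1, 4↦2, 5↦7, 6↦5, 7↦7, 8↦2, 9↦1, 10↦4]  zeros at y ∈ {0, 1}
  x = 8: [0↦6, 1↦4, 2↦6, 3↦1, 4↦0, 5↦3, 6↦10, 7↦10, 8↦3, 9↦0, 10↦1]  zeros at y ∈ {4, 9}
  x = 9: [0↦10, 1↦6, 2↦6, 3↦10, 4↦7, 5↦8, 6↦2, 7↦0, 8↦2, 9↦8, 10↦7]  zeros at y ∈ {7}
  x = 10: [0↦1, 1↦6, 2↦4, 3↦6, 4↦1, 5↦0, 6↦3, 7↦10, 8↦10, 9↦3, 10↦0]  zeros at y ∈ {5, 10}
Collecting zeros: affine points = {(0, 2), (0, 3), (1, 1), (1, 5), (2, 8), (2, 10), (3, 0), (3, 8), (4, 3), (4, 6), (5, 4), (5, 6), (6, 2), (6, 9), (7, 0), (7, 1), (8, 4), (8, 9), (9, 7), (10, 5), (10, 10)}.
Total count |C(F_11)_aff| = 21.


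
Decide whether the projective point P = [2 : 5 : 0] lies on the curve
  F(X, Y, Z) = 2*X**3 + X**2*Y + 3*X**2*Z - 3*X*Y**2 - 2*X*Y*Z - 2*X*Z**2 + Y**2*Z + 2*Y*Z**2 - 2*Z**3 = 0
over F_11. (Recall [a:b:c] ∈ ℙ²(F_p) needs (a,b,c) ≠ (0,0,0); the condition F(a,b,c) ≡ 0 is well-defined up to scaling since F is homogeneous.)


F(2,5,0) ≡ 7 (mod 11); P is NOT on the curve.

Evaluate F(2, 5, 0) term-by-term (mod 11).
  2*X**3 ↦ 2·8·1·1 = 16
  X**2*Y ↦ 1·4·5·1 = 20
  3*X**2*Z ↦ 3·4·1·0 = 0
  -3*X*Y**2 ↦ -3·2·25·1 = -150
  -2*X*Y*Z ↦ -2·2·5·0 = 0
  -2*X*Z**2 ↦ -2·2·1·0 = 0
  Y**2*Z ↦ 1·1·25·0 = 0
  2*Y*Z**2 ↦ 2·1·5·0 = 0
  -2*Z**3 ↦ -2·1·1·0 = 0
Sum: F(2, 5, 0) = (16) + (20) + (0) + (-150) + (0) + (0) + (0) + (0) + (0) = -114.
Reducing mod 11: -114 ≡ 7 (mod 11).
Since F(a, b, c) ≡ 7 ≠ 0 (mod 11), P does NOT lie on the curve.


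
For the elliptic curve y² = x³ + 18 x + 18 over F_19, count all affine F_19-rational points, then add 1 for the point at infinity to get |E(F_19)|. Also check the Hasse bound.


Affine points = {(2, 9), (2, 10), (3, 2), (3, 17), (5, 9), (5, 10), (6, 0), (8, 3), (8, 16), (9, 4), (9, 15), (10, 1), (10, 18), (12, 9), (12, 10), (13, 6), (13, 13)}; affine count = 17; |E(F_19)| = 18.

Discriminant check: Δ ∝ 4a³ + 27b² = 4·18³ + 27·18² = 4·5832 + 27·324 ≡ 4 (mod 19). Nonzero ⇒ E is nonsingular.
For each x ∈ F_19, compute rhs = x³ + 18·x + 18 mod 19, then count y ∈ F_19 with y² ≡ rhs.
  x = 0: rhs = 18, matching y values: none (0 points).
  x = 1: rhs = 18, matching y values: none (0 points).
  x = 2: rhs = 5, matching y values: 9, 10 (2 points).
  x = 3: rhs = 4, matching y values: 2, 17 (2 points).
  x = 4: rhs = 2, matching y values: none (0 points).
  x = 5: rhs = 5, matching y values: 9, 10 (2 points).
  x = 6: rhs = 0, matching y values: 0 (1 points).
  x = 7: rhs = 12, matching y values: none (0 points).
  x = 8: rhs = 9, matching y values: 3, 16 (2 points).
  x = 9: rhs = 16, matching y values: 4, 15 (2 points).
  x = 10: rhs = 1, matching y values: 1, 18 (2 points).
  x = 11: rhs = 8, matching y values: none (0 points).
  x = 12: rhs = 5, matching y values: 9, 10 (2 points).
  x = 13: rhs = 17, matching y values: 6, 13 (2 points).
  x = 14: rhs = 12, matching y values: none (0 points).
  x = 15: rhs = 15, matching y values: none (0 points).
  x = 16: rhs = 13, matching y values: none (0 points).
  x = 17: rhs = 12, matching y values: none (0 points).
  x = 18: rhs = 18, matching y values: none (0 points).
Total affine count: 17.
Full point count |E(F_19)| = 17 + 1 = 18.
Hasse bound: |18 − (19+1)| = |-2| = 2 ≤ 2√19 ≈ 8.7178 ✓.


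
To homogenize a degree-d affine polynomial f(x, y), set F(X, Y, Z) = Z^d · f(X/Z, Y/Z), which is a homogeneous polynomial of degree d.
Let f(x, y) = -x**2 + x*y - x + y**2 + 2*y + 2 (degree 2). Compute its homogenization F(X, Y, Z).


F(X, Y, Z) = -X**2 + X*Y - X*Z + Y**2 + 2*Y*Z + 2*Z**2

deg(f) = 2.
Substitute x = X/Z, y = Y/Z into f, then multiply by Z^2.
  monomial -1·x^2·y^0 ↦ -1·X^2·Y^0·Z^0.
  monomial 1·x^1·y^1 ↦ 1·X^1·Y^1·Z^0.
  monomial -1·x^1·y^0 ↦ -1·X^1·Y^0·Z^1.
  monomial 1·x^0·y^2 ↦ 1·X^0·Y^2·Z^0.
  monomial 2·x^0·y^1 ↦ 2·X^0·Y^1·Z^1.
  monomial 2·x^0·y^0 ↦ 2·X^0·Y^0·Z^2.
Collecting: F(X, Y, Z) = -X**2 + X*Y - X*Z + Y**2 + 2*Y*Z + 2*Z**2.


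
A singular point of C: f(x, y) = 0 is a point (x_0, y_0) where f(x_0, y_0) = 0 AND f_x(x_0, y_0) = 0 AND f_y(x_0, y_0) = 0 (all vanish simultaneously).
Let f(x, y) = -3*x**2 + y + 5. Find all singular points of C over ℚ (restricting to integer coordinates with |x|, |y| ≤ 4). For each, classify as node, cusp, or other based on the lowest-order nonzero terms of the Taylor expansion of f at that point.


No singular points in the scanned grid; C is smooth there.

Compute partial derivatives:
  f_x = -6*x.
  f_y = 1.
f_y = 1 is a nonzero constant, so f_y never vanishes: no point (x, y) can satisfy f = f_x = f_y = 0. In particular no (x, y) ∈ {−4, ..., 4}² is singular; the curve is smooth.


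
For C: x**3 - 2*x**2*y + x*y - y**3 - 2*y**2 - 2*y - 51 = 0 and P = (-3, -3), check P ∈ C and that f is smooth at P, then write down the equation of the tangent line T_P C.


Tangent line at P: -12*x - 38*y - 150 = 0.

Step 1: f(-3, -3) = 0, so P lies on C.
Step 2: partial derivatives
  f_x(x, y) = 3*x**2 - 4*x*y + y, f_y(x, y) = -2*x**2 + x - 3*y**2 - 4*y - 2.
  f_x(P) = -12, f_y(P) = -38 (gradient nonzero, so P is smooth).
Step 3: tangent line at P: -12·(x − -3) + -38·(y − -3) = 0.
Expanding: -12*x - 38*y - 150 = 0.


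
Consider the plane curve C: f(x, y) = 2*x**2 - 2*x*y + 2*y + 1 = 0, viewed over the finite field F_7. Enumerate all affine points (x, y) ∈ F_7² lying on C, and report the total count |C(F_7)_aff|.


Affine F_7-points: {(0, 3), (2, 1), (3, 3), (4, 2), (5, 2), (6, 1)}; count = 6.

For each of the 49 pairs (x, y) ∈ F_7², evaluate f(x, y) mod 7. Record the zeros.
  x = 0: [0↦1, 1↦3, 2↦5, 3↦0, 4↦2, 5↦4, 6↦6]  zeros at y ∈ {3}
  x = 1: [0↦3, 1↦3, 2↦3, 3↦3, 4↦3, 5↦3, 6↦3]  zeros at y ∈ ∅
  x = 2: [0↦2, 1↦0, 2↦5, 3↦3, 4↦1, 5↦6, 6↦4]  zeros at y ∈ {1}
  x = 3: [0↦5, 1↦1, 2↦4, 3↦0, 4↦3, 5↦6, 6↦2]  zeros at y ∈ {3}
  x = 4: [0↦5, 1↦6, 2↦0, 3↦1, 4↦2, 5↦3, 6↦4]  zeros at y ∈ {2}
  x = 5: [0↦2, 1↦1, 2↦0, 3↦6, 4↦5, 5↦4, 6↦3]  zeros at y ∈ {2}
  x = 6: [0↦3, 1↦0, 2↦4, 3↦1, 4↦5, 5↦2, 6↦6]  zeros at y ∈ {1}
Collecting zeros: affine points = {(0, 3), (2, 1), (3, 3), (4, 2), (5, 2), (6, 1)}.
Total count |C(F_7)_aff| = 6.


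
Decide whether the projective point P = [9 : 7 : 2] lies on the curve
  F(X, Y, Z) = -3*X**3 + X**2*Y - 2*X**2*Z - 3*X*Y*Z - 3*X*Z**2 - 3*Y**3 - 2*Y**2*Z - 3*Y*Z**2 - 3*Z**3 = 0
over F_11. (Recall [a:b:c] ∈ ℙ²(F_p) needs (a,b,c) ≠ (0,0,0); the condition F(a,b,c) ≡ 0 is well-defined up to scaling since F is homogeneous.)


F(9,7,2) ≡ 10 (mod 11); P is NOT on the curve.

Evaluate F(9, 7, 2) term-by-term (mod 11).
  -3*X**3 ↦ -3·729·1·1 = -2187
  X**2*Y ↦ 1·81·7·1 = 567
  -2*X**2*Z ↦ -2·81·1·2 = -324
  -3*X*Y*Z ↦ -3·9·7·2 = -378
  -3*X*Z**2 ↦ -3·9·1·4 = -108
  -3*Y**3 ↦ -3·1·343·1 = -1029
  -2*Y**2*Z ↦ -2·1·49·2 = -196
  -3*Y*Z**2 ↦ -3·1·7·4 = -84
  -3*Z**3 ↦ -3·1·1·8 = -24
Sum: F(9, 7, 2) = (-2187) + (567) + (-324) + (-378) + (-108) + (-1029) + (-196) + (-84) + (-24) = -3763.
Reducing mod 11: -3763 ≡ 10 (mod 11).
Since F(a, b, c) ≡ 10 ≠ 0 (mod 11), P does NOT lie on the curve.


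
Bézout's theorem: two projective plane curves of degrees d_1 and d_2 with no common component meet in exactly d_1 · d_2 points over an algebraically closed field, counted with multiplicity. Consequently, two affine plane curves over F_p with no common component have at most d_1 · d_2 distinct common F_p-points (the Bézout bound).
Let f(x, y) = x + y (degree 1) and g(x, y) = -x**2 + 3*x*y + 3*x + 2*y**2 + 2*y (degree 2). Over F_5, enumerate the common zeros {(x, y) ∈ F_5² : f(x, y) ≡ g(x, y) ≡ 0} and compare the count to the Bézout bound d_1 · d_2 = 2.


Common zeros: {(0, 0), (3, 2)}; count = 2; Bézout bound = 2.

deg(f) = 1, deg(g) = 2, so Bézout bound = 2.
Scan x ∈ F_5. For each x, list the y ∈ F_5 with f(x, y) ≡ 0 and those with g(x, y) ≡ 0 (mod 5); the common zeros in that column are the intersection.
  x = 0: f ≡ 0 at y ∈ {0}; g ≡ 0 at y ∈ {0, 4}; common: {0}.
  x = 1: f ≡ 0 at y ∈ {4}; g ≡ 0 at y ∈ {2, 3}; common: ∅.
  x = 2: f ≡ 0 at y ∈ {3}; g ≡ 0 at y ∈ ∅; common: ∅.
  x = 3: f ≡ 0 at y ∈ {2}; g ≡ 0 at y ∈ {0, 2}; common: {2}.
  x = 4: f ≡ 0 at y ∈ {1}; g ≡ 0 at y ∈ ∅; common: ∅.
Collecting: common zeros = {(0, 0), (3, 2)}, so the count is 2.
Comparison with the Bézout bound: 2 ≤ 2 = deg(f)·deg(g), as expected for curves with no common component (the bound is attained).


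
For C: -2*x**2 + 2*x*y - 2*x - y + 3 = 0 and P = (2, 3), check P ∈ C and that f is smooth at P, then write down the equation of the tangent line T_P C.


Tangent line at P: -4*x + 3*y - 1 = 0.

Step 1: f(2, 3) = 0, so P lies on C.
Step 2: partial derivatives
  f_x(x, y) = -4*x + 2*y - 2, f_y(x, y) = 2*x - 1.
  f_x(P) = -4, f_y(P) = 3 (gradient nonzero, so P is smooth).
Step 3: tangent line at P: -4·(x − 2) + 3·(y − 3) = 0.
Expanding: -4*x + 3*y - 1 = 0.


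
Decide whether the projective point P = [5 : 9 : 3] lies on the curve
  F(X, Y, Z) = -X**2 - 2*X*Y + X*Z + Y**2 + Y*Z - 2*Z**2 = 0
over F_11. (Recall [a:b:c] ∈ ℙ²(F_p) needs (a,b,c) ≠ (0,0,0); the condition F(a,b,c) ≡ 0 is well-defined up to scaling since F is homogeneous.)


F(5,9,3) ≡ 1 (mod 11); P is NOT on the curve.

Evaluate F(5, 9, 3) term-by-term (mod 11).
  -X**2 ↦ -1·25·1·1 = -25
  -2*X*Y ↦ -2·5·9·1 = -90
  X*Z ↦ 1·5·1·3 = 15
  Y**2 ↦ 1·1·81·1 = 81
  Y*Z ↦ 1·1·9·3 = 27
  -2*Z**2 ↦ -2·1·1·9 = -18
Sum: F(5, 9, 3) = (-25) + (-90) + (15) + (81) + (27) + (-18) = -10.
Reducing mod 11: -10 ≡ 1 (mod 11).
Since F(a, b, c) ≡ 1 ≠ 0 (mod 11), P does NOT lie on the curve.


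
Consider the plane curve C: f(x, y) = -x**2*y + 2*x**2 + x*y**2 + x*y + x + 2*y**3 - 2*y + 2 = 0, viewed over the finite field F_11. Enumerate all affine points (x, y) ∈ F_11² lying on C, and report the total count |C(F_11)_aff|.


Affine F_11-points: {(0, 5), (1, 7), (3, 5), (4, 9), (6, 4), (6, 7), (6, 8), (8, 8), (9, 1), (9, 2), (9, 9), (10, 1), (10, 4)}; count = 13.

For each of the 121 pairs (x, y) ∈ F_11², evaluate f(x, y) mod 11. Record the zeros.
  x = 0: [0↦2, 1↦2, 2↦3, 3↦6, 4↦1, 5↦0, 6↦4, 7↦3, 8↦9, 9↦1, 10↦2]  zeros at y ∈ {5}
  x = 1: [0↦5, 1↦6, 2↦10, 3↦7, 4↦9, 5↦6, 6↦10, 7↦0, 8↦10, 9↦8, 10↦6]  zeros at y ∈ {7}
  x = 2: [0↦1, 1↦1, 2↦6, 3↦6, 4↦2, 5↦6, 6↦8, 7↦9, 8↦10, 9↦1, 10↦5]  zeros at y ∈ ∅
  x = 3: [0↦1, 1↦9, 2↦2, 3↦3, 4↦2, 5↦0, 6↦9, 7↦8, 8↦9, 9↦2, 10↦10]  zeros at y ∈ {5}
  x = 4: [0↦5, 1↦8, 2↦9, 3↦9, 4↦9, 5↦10, 6↦2, 7↦8, 8↦7, 9↦0, 10↦10]  zeros at y ∈ {9}
  x = 5: [0↦2, 1↦9, 2↦5, 3↦2, 4↦1, 5↦3, 6↦9, 7↦9, 8↦4, 9↦6, 10↦5]  zeros at y ∈ ∅
  x = 6: [0↦3, 1↦1, 2↦1, 3↦4, 4↦0, 5↦1, 6↦8, 7↦0, 8↦0, 9↦9, 10↦6]  zeros at y ∈ {4, 7, 8}
  x = 7: [0↦8, 1↦6, 2↦8, 3↦4, 4↦6, 5↦4, 6↦10, 7↦3, 8↦6, 9↦9, 10↦2]  zeros at y ∈ ∅
  x = 8: [0↦6, 1↦2, 2↦4, 3↦2, 4↦8, 5↦1, 6↦4, 7↦7, 8↦0, 9↦6, 10↦4]  zeros at y ∈ {8}
  x = 9: [0↦8, 1↦0, 2↦0, 3↦9, 4↦6, 5↦3, 6↦1, 7↦1, 8↦4, 9↦0, 10↦1]  zeros at y ∈ {1, 2, 9}
  x = 10: [0↦3, 1↦0, 2↦7, 3↦3, 4↦0, 5↦10, 6↦1, 7↦7, 8↦7, 9↦2, 10↦4]  zeros at y ∈ {1, 4}
Collecting zeros: affine points = {(0, 5), (1, 7), (3, 5), (4, 9), (6, 4), (6, 7), (6, 8), (8, 8), (9, 1), (9, 2), (9, 9), (10, 1), (10, 4)}.
Total count |C(F_11)_aff| = 13.


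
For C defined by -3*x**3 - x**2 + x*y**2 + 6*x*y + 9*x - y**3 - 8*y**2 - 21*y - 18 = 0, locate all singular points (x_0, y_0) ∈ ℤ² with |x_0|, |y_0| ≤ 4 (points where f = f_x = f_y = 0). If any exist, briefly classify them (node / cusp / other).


Singular points: {(0, -3)}; classification: node.

Compute partial derivatives:
  f_x = -9*x**2 - 2*x + y**2 + 6*y + 9.
  f_y = 2*x*y + 6*x - 3*y**2 - 16*y - 21.
Scan x_0 ∈ {−4, ..., 4}. For each x_0, f_y(x_0, y) is a polynomial in y; find its integer roots y ∈ {−4, ..., 4}, then test f_x and f at those candidates.
  x = -4: f_y(-4, y) = -3*y**2 - 24*y - 45; vanishes at y ∈ {-3}. (-4, -3): f_x = -136 ≠ 0.
  x = -3: f_y(-3, y) = -3*y**2 - 22*y - 39; vanishes at y ∈ {-3}. (-3, -3): f_x = -75 ≠ 0.
  x = -2: f_y(-2, y) = -3*y**2 - 20*y - 33; vanishes at y ∈ {-3}. (-2, -3): f_x = -32 ≠ 0.
  x = -1: f_y(-1, y) = -3*y**2 - 18*y - 27; vanishes at y ∈ {-3}. (-1, -3): f_x = -7 ≠ 0.
  x = 0: f_y(0, y) = -3*y**2 - 16*y - 21; vanishes at y ∈ {-3}. (0, -3): f_x = 0, f = 0 — SINGULAR.
  x = 1: f_y(1, y) = -3*y**2 - 14*y - 15; vanishes at y ∈ {-3}. (1, -3): f_x = -11 ≠ 0.
  x = 2: f_y(2, y) = -3*y**2 - 12*y - 9; vanishes at y ∈ {-3, -1}. (2, -3): f_x = -40 ≠ 0; (2, -1): f_x = -36 ≠ 0.
  x = 3: f_y(3, y) = -3*y**2 - 10*y - 3; vanishes at y ∈ {-3}. (3, -3): f_x = -87 ≠ 0.
  x = 4: f_y(4, y) = -3*y**2 - 8*y + 3; vanishes at y ∈ {-3}. (4, -3): f_x = -152 ≠ 0.
Only singular point on the grid: (0, -3).
Classify: substitute x = 0 + u, y = -3 + v and expand: f = -3*u**3 - u**2 + u*v**2 - v**3 + v**2.
No constant or linear terms (consistent with a singular point). Quadratic part: -u**2 + v**2. Cubic part: -3*u**3 + u*v**2 - v**3.
The quadratic part v**2 - u**2 = (v − u)(v + u) splits into two distinct linear factors, so there are two distinct tangent lines y − -3 = ±(x − 0) — this is a node (ordinary double point).
Classification: node.


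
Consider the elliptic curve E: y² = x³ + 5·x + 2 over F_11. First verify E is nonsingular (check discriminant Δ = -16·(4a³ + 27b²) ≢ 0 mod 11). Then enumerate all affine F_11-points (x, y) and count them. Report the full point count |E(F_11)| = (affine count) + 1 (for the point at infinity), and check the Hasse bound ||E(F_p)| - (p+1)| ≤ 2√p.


Affine points = {(2, 3), (2, 8), (3, 0), (4, 3), (4, 8), (5, 3), (5, 8), (8, 2), (8, 9)}; affine count = 9; |E(F_11)| = 10.

Discriminant check: Δ ∝ 4a³ + 27b² = 4·5³ + 27·2² = 4·125 + 27·4 ≡ 3 (mod 11). Nonzero ⇒ E is nonsingular.
For each x ∈ F_11, compute rhs = x³ + 5·x + 2 mod 11, then count y ∈ F_11 with y² ≡ rhs.
  x = 0: rhs = 2, matching y values: none (0 points).
  x = 1: rhs = 8, matching y values: none (0 points).
  x = 2: rhs = 9, matching y values: 3, 8 (2 points).
  x = 3: rhs = 0, matching y values: 0 (1 points).
  x = 4: rhs = 9, matching y values: 3, 8 (2 points).
  x = 5: rhs = 9, matching y values: 3, 8 (2 points).
  x = 6: rhs = 6, matching y values: none (0 points).
  x = 7: rhs = 6, matching y values: none (0 points).
  x = 8: rhs = 4, matching y values: 2, 9 (2 points).
  x = 9: rhs = 6, matching y values: none (0 points).
  x = 10: rhs = 7, matching y values: none (0 points).
Total affine count: 9.
Full point count |E(F_11)| = 9 + 1 = 10.
Hasse bound: |10 − (11+1)| = |-2| = 2 ≤ 2√11 ≈ 6.6332 ✓.


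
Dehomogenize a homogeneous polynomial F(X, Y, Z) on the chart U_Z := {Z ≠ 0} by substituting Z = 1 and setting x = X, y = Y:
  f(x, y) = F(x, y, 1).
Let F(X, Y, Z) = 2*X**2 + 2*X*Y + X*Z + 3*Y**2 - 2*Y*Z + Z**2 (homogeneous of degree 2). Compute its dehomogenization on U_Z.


f(x, y) = 2*x**2 + 2*x*y + x + 3*y**2 - 2*y + 1

On U_Z we set Z = 1. Each monomial c·X^i·Y^j·Z^k in F becomes c·x^i·y^j·1^k = c·x^i·y^j.
Substituting Z = 1: F(X, Y, 1) = 2*x**2 + 2*x*y + x + 3*y**2 - 2*y + 1.
Note: deg(f) ≤ deg(F) = 2; strict inequality happens when F is divisible by Z (lost terms).


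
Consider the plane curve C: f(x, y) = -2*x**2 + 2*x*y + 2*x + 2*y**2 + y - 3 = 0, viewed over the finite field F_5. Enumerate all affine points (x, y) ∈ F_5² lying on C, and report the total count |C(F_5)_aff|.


Affine F_5-points: {(0, 1), (2, 1), (2, 4), (3, 0), (3, 4)}; count = 5.

For each of the 25 pairs (x, y) ∈ F_5², evaluate f(x, y) mod 5. Record the zeros.
  x = 0: [0↦2, 1↦0, 2↦2, 3↦3, 4↦3]  zeros at y ∈ {1}
  x = 1: [0↦2, 1↦2, 2↦1, 3↦4, 4↦1]  zeros at y ∈ ∅
  x = 2: [0↦3, 1↦0, 2↦1, 3↦1, 4↦0]  zeros at y ∈ {1, 4}
  x = 3: [0↦0, 1↦4, 2↦2, 3↦4, 4↦0]  zeros at y ∈ {0, 4}
  x = 4: [0↦3, 1↦4, 2↦4, 3↦3, 4↦1]  zeros at y ∈ ∅
Collecting zeros: affine points = {(0, 1), (2, 1), (2, 4), (3, 0), (3, 4)}.
Total count |C(F_5)_aff| = 5.


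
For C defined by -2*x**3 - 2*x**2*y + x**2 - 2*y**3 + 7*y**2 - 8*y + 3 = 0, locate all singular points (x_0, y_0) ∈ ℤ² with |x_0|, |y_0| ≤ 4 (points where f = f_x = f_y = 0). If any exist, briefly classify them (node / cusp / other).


Singular points: {(0, 1)}; classification: node.

Compute partial derivatives:
  f_x = -6*x**2 - 4*x*y + 2*x.
  f_y = -2*x**2 - 6*y**2 + 14*y - 8.
Scan x_0 ∈ {−4, ..., 4}. For each x_0, f_y(x_0, y) is a polynomial in y; find its integer roots y ∈ {−4, ..., 4}, then test f_x and f at those candidates.
  x = -4: f_y(-4, y) = -6*y**2 + 14*y - 40; no integer root y with |y| ≤ 4.
  x = -3: f_y(-3, y) = -6*y**2 + 14*y - 26; no integer root y with |y| ≤ 4.
  x = -2: f_y(-2, y) = -6*y**2 + 14*y - 16; no integer root y with |y| ≤ 4.
  x = -1: f_y(-1, y) = -6*y**2 + 14*y - 10; no integer root y with |y| ≤ 4.
  x = 0: f_y(0, y) = -6*y**2 + 14*y - 8; vanishes at y ∈ {1}. (0, 1): f_x = 0, f = 0 — SINGULAR.
  x = 1: f_y(1, y) = -6*y**2 + 14*y - 10; no integer root y with |y| ≤ 4.
  x = 2: f_y(2, y) = -6*y**2 + 14*y - 16; no integer root y with |y| ≤ 4.
  x = 3: f_y(3, y) = -6*y**2 + 14*y - 26; no integer root y with |y| ≤ 4.
  x = 4: f_y(4, y) = -6*y**2 + 14*y - 40; no integer root y with |y| ≤ 4.
Only singular point on the grid: (0, 1).
Classify: substitute x = 0 + u, y = 1 + v and expand: f = -2*u**3 - 2*u**2*v - u**2 - 2*v**3 + v**2.
No constant or linear terms (consistent with a singular point). Quadratic part: -u**2 + v**2. Cubic part: -2*u**3 - 2*u**2*v - 2*v**3.
The quadratic part v**2 - u**2 = (v − u)(v + u) splits into two distinct linear factors, so there are two distinct tangent lines y − 1 = ±(x − 0) — this is a node (ordinary double point).
Classification: node.


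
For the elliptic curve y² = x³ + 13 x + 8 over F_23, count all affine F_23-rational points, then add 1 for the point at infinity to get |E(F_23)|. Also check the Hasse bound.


Affine points = {(0, 10), (0, 13), (4, 3), (4, 20), (6, 7), (6, 16), (8, 7), (8, 16), (9, 7), (9, 16), (12, 11), (12, 12), (14, 6), (14, 17), (15, 6), (15, 17), (17, 6), (17, 17), (18, 5), (18, 18)}; affine count = 20; |E(F_23)| = 21.

Discriminant check: Δ ∝ 4a³ + 27b² = 4·13³ + 27·8² = 4·2197 + 27·64 ≡ 5 (mod 23). Nonzero ⇒ E is nonsingular.
For each x ∈ F_23, compute rhs = x³ + 13·x + 8 mod 23, then count y ∈ F_23 with y² ≡ rhs.
  x = 0: rhs = 8, matching y values: 10, 13 (2 points).
  x = 1: rhs = 22, matching y values: none (0 points).
  x = 2: rhs = 19, matching y values: none (0 points).
  x = 3: rhs = 5, matching y values: none (0 points).
  x = 4: rhs = 9, matching y values: 3, 20 (2 points).
  x = 5: rhs = 14, matching y values: none (0 points).
  x = 6: rhs = 3, matching y values: 7, 16 (2 points).
  x = 7: rhs = 5, matching y values: none (0 points).
  x = 8: rhs = 3, matching y values: 7, 16 (2 points).
  x = 9: rhs = 3, matching y values: 7, 16 (2 points).
  x = 10: rhs = 11, matching y values: none (0 points).
  x = 11: rhs = 10, matching y values: none (0 points).
  x = 12: rhs = 6, matching y values: 11, 12 (2 points).
  x = 13: rhs = 5, matching y values: none (0 points).
  x = 14: rhs = 13, matching y values: 6, 17 (2 points).
  x = 15: rhs = 13, matching y values: 6, 17 (2 points).
  x = 16: rhs = 11, matching y values: none (0 points).
  x = 17: rhs = 13, matching y values: 6, 17 (2 points).
  x = 18: rhs = 2, matching y values: 5, 18 (2 points).
  x = 19: rhs = 7, matching y values: none (0 points).
  x = 20: rhs = 11, matching y values: none (0 points).
  x = 21: rhs = 20, matching y values: none (0 points).
  x = 22: rhs = 17, matching y values: none (0 points).
Total affine count: 20.
Full point count |E(F_23)| = 20 + 1 = 21.
Hasse bound: |21 − (23+1)| = |-3| = 3 ≤ 2√23 ≈ 9.5917 ✓.


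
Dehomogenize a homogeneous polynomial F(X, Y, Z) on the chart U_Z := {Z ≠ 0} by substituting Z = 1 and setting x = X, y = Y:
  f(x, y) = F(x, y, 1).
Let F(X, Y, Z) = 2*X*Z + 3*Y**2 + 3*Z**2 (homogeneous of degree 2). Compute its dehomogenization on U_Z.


f(x, y) = 2*x + 3*y**2 + 3

On U_Z we set Z = 1. Each monomial c·X^i·Y^j·Z^k in F becomes c·x^i·y^j·1^k = c·x^i·y^j.
Substituting Z = 1: F(X, Y, 1) = 2*x + 3*y**2 + 3.
Note: deg(f) ≤ deg(F) = 2; strict inequality happens when F is divisible by Z (lost terms).


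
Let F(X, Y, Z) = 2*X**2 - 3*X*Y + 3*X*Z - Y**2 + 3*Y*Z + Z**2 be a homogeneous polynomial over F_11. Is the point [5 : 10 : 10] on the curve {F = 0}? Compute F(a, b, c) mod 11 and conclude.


F(5,10,10) ≡ 9 (mod 11); P is NOT on the curve.

Evaluate F(5, 10, 10) term-by-term (mod 11).
  2*X**2 ↦ 2·25·1·1 = 50
  -3*X*Y ↦ -3·5·10·1 = -150
  3*X*Z ↦ 3·5·1·10 = 150
  -Y**2 ↦ -1·1·100·1 = -100
  3*Y*Z ↦ 3·1·10·10 = 300
  Z**2 ↦ 1·1·1·100 = 100
Sum: F(5, 10, 10) = (50) + (-150) + (150) + (-100) + (300) + (100) = 350.
Reducing mod 11: 350 ≡ 9 (mod 11).
Since F(a, b, c) ≡ 9 ≠ 0 (mod 11), P does NOT lie on the curve.


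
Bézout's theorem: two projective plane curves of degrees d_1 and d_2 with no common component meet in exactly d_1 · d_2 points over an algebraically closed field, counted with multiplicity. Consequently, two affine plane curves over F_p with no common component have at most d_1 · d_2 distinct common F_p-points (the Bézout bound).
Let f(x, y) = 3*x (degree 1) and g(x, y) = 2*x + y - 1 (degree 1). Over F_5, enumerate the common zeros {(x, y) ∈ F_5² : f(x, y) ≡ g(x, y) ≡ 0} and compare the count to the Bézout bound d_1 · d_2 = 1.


Common zeros: {(0, 1)}; count = 1; Bézout bound = 1.

deg(f) = 1, deg(g) = 1, so Bézout bound = 1.
Scan x ∈ F_5. For each x, list the y ∈ F_5 with f(x, y) ≡ 0 and those with g(x, y) ≡ 0 (mod 5); the common zeros in that column are the intersection.
  x = 0: f ≡ 0 at y ∈ {0, 1, 2, 3, 4}; g ≡ 0 at y ∈ {1}; common: {1}.
  x = 1: f ≡ 0 at y ∈ ∅; g ≡ 0 at y ∈ {4}; common: ∅.
  x = 2: f ≡ 0 at y ∈ ∅; g ≡ 0 at y ∈ {2}; common: ∅.
  x = 3: f ≡ 0 at y ∈ ∅; g ≡ 0 at y ∈ {0}; common: ∅.
  x = 4: f ≡ 0 at y ∈ ∅; g ≡ 0 at y ∈ {3}; common: ∅.
Collecting: common zeros = {(0, 1)}, so the count is 1.
Comparison with the Bézout bound: 1 ≤ 1 = deg(f)·deg(g), as expected for curves with no common component (the bound is attained).


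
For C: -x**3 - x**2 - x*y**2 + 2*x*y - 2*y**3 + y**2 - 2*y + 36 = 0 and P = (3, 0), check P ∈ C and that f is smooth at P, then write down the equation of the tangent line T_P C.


Tangent line at P: -33*x + 4*y + 99 = 0.

Step 1: f(3, 0) = 0, so P lies on C.
Step 2: partial derivatives
  f_x(x, y) = -3*x**2 - 2*x - y**2 + 2*y, f_y(x, y) = -2*x*y + 2*x - 6*y**2 + 2*y - 2.
  f_x(P) = -33, f_y(P) = 4 (gradient nonzero, so P is smooth).
Step 3: tangent line at P: -33·(x − 3) + 4·(y − 0) = 0.
Expanding: -33*x + 4*y + 99 = 0.


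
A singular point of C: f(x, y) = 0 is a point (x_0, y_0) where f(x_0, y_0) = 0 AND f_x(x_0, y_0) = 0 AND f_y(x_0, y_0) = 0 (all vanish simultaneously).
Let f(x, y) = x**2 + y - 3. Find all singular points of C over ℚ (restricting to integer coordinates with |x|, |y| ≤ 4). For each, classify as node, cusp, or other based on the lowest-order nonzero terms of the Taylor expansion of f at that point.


No singular points in the scanned grid; C is smooth there.

Compute partial derivatives:
  f_x = 2*x.
  f_y = 1.
f_y = 1 is a nonzero constant, so f_y never vanishes: no point (x, y) can satisfy f = f_x = f_y = 0. In particular no (x, y) ∈ {−4, ..., 4}² is singular; the curve is smooth.


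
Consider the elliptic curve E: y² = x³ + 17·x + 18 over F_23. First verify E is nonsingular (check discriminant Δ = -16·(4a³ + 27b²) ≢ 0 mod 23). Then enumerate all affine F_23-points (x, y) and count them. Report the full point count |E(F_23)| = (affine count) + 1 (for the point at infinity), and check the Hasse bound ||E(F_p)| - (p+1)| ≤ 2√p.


Affine points = {(0, 8), (0, 15), (1, 6), (1, 17), (3, 2), (3, 21), (4, 9), (4, 14), (9, 7), (9, 16), (11, 8), (11, 15), (12, 8), (12, 15), (16, 4), (16, 19), (19, 1), (19, 22), (20, 3), (20, 20), (22, 0)}; affine count = 21; |E(F_23)| = 22.

Discriminant check: Δ ∝ 4a³ + 27b² = 4·17³ + 27·18² = 4·4913 + 27·324 ≡ 18 (mod 23). Nonzero ⇒ E is nonsingular.
For each x ∈ F_23, compute rhs = x³ + 17·x + 18 mod 23, then count y ∈ F_23 with y² ≡ rhs.
  x = 0: rhs = 18, matching y values: 8, 15 (2 points).
  x = 1: rhs = 13, matching y values: 6, 17 (2 points).
  x = 2: rhs = 14, matching y values: none (0 points).
  x = 3: rhs = 4, matching y values: 2, 21 (2 points).
  x = 4: rhs = 12, matching y values: 9, 14 (2 points).
  x = 5: rhs = 21, matching y values: none (0 points).
  x = 6: rhs = 14, matching y values: none (0 points).
  x = 7: rhs = 20, matching y values: none (0 points).
  x = 8: rhs = 22, matching y values: none (0 points).
  x = 9: rhs = 3, matching y values: 7, 16 (2 points).
  x = 10: rhs = 15, matching y values: none (0 points).
  x = 11: rhs = 18, matching y values: 8, 15 (2 points).
  x = 12: rhs = 18, matching y values: 8, 15 (2 points).
  x = 13: rhs = 21, matching y values: none (0 points).
  x = 14: rhs = 10, matching y values: none (0 points).
  x = 15: rhs = 14, matching y values: none (0 points).
  x = 16: rhs = 16, matching y values: 4, 19 (2 points).
  x = 17: rhs = 22, matching y values: none (0 points).
  x = 18: rhs = 15, matching y values: none (0 points).
  x = 19: rhs = 1, matching y values: 1, 22 (2 points).
  x = 20: rhs = 9, matching y values: 3, 20 (2 points).
  x = 21: rhs = 22, matching y values: none (0 points).
  x = 22: rhs = 0, matching y values: 0 (1 points).
Total affine count: 21.
Full point count |E(F_23)| = 21 + 1 = 22.
Hasse bound: |22 − (23+1)| = |-2| = 2 ≤ 2√23 ≈ 9.5917 ✓.
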